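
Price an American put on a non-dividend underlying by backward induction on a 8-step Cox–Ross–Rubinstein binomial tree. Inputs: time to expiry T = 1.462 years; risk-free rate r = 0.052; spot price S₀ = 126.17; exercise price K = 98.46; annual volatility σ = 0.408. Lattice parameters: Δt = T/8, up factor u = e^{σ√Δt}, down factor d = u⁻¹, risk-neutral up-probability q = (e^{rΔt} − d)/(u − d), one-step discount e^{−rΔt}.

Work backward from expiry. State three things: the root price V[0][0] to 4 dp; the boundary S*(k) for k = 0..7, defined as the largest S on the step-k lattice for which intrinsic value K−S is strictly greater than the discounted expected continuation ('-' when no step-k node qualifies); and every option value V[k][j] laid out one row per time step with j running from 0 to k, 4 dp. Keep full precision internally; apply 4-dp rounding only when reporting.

Δt=0.18275, u=1.19055, d=0.83995, q=0.48374, disc=e^(-rΔt)=0.99054
k=8 terminal: V=max(K-S,0) → 67.2014 54.1536 35.6596 9.4458 0.0000 0.0000 0.0000 0.0000 0.0000
k=7: j=0 S=37.2150 intr=61.2450 cont=60.3138 V=61.2450[EX]; j=1 S=52.7490 intr=45.7110 cont=44.7798 V=45.7110[EX]; j=2 S=74.7672 intr=23.6928 cont=22.7616 V=23.6928[EX]; j=3 S=105.9761 intr=0.0000 cont=4.8304 V=4.8304[hold]; j=4 S=150.2119 intr=0.0000 cont=0.0000 V=0.0000[hold]; j=5 S=212.9125 intr=0.0000 cont=0.0000 V=0.0000[hold]; j=6 S=301.7851 intr=0.0000 cont=0.0000 V=0.0000[hold]; j=7 S=427.7545 intr=0.0000 cont=0.0000 V=0.0000[hold]  S*(7)=74.7672
k=6: j=0 S=44.3064 intr=54.1536 cont=53.2224 V=54.1536[EX]; j=1 S=62.8004 intr=35.6596 cont=34.7283 V=35.6596[EX]; j=2 S=89.0142 intr=9.4458 cont=14.4305 V=14.4305[hold]; j=3 S=126.1700 intr=0.0000 cont=2.4701 V=2.4701[hold]; j=4 S=178.8351 intr=0.0000 cont=0.0000 V=0.0000[hold]; j=5 S=253.4834 intr=0.0000 cont=0.0000 V=0.0000[hold]; j=6 S=359.2909 intr=0.0000 cont=0.0000 V=0.0000[hold]  S*(6)=62.8004
k=5: j=0 S=52.7490 intr=45.7110 cont=44.7798 V=45.7110[EX]; j=1 S=74.7672 intr=23.6928 cont=25.1501 V=25.1501[hold]; j=2 S=105.9761 intr=0.0000 cont=8.5630 V=8.5630[hold]; j=3 S=150.2119 intr=0.0000 cont=1.2632 V=1.2632[hold]; j=4 S=212.9125 intr=0.0000 cont=0.0000 V=0.0000[hold]; j=5 S=301.7851 intr=0.0000 cont=0.0000 V=0.0000[hold]  S*(5)=52.7490
k=4: j=0 S=62.8004 intr=35.6596 cont=35.4266 V=35.6596[EX]; j=1 S=89.0142 intr=9.4458 cont=16.9643 V=16.9643[hold]; j=2 S=126.1700 intr=0.0000 cont=4.9842 V=4.9842[hold]; j=3 S=178.8351 intr=0.0000 cont=0.6460 V=0.6460[hold]; j=4 S=253.4834 intr=0.0000 cont=0.0000 V=0.0000[hold]  S*(4)=62.8004
k=3: j=0 S=74.7672 intr=23.6928 cont=26.3642 V=26.3642[hold]; j=1 S=105.9761 intr=0.0000 cont=11.0634 V=11.0634[hold]; j=2 S=150.2119 intr=0.0000 cont=2.8583 V=2.8583[hold]; j=3 S=212.9125 intr=0.0000 cont=0.3303 V=0.3303[hold]  S*(3)=-
k=2: j=0 S=89.0142 intr=9.4458 cont=18.7832 V=18.7832[hold]; j=1 S=126.1700 intr=0.0000 cont=7.0272 V=7.0272[hold]; j=2 S=178.8351 intr=0.0000 cont=1.6200 V=1.6200[hold]  S*(2)=-
k=1: j=0 S=105.9761 intr=0.0000 cont=12.9725 V=12.9725[hold]; j=1 S=150.2119 intr=0.0000 cont=4.3698 V=4.3698[hold]  S*(1)=-
k=0: j=0 S=126.1700 intr=0.0000 cont=8.7277 V=8.7277[hold]  S*(0)=-

price = 8.7277
boundary = - - - - 62.8004 52.7490 62.8004 74.7672
tree:
8.7277
12.9725 4.3698
18.7832 7.0272 1.6200
26.3642 11.0634 2.8583 0.3303
35.6596 16.9643 4.9842 0.6460 0.0000
45.7110 25.1501 8.5630 1.2632 0.0000 0.0000
54.1536 35.6596 14.4305 2.4701 0.0000 0.0000 0.0000
61.2450 45.7110 23.6928 4.8304 0.0000 0.0000 0.0000 0.0000
67.2014 54.1536 35.6596 9.4458 0.0000 0.0000 0.0000 0.0000 0.0000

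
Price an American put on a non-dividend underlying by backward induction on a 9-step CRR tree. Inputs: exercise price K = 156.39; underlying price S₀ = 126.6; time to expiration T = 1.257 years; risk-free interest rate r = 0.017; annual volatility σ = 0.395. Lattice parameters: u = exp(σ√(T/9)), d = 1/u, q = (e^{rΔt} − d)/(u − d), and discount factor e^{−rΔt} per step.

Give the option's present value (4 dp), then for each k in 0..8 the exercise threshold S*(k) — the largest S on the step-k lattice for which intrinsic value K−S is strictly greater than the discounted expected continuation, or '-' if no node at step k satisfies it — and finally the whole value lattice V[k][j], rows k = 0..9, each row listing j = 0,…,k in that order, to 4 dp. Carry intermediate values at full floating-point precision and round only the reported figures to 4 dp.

Δt=0.13967  u=1.15907  d=0.86276  q=0.47118  discount=0.99763
step 9 (expiry): payoffs max(K−S,0) = 122.8594 111.3434 95.8723 75.0877 47.1647 9.6515 0.0000 0.0000 0.0000 0.0000
step 8: (k=8,j=0): S=38.8643, (K−S)⁺=117.5257, hold=117.1548 ⇒ V=117.5257 exercise | (k=8,j=1): S=52.2122, (K−S)⁺=104.1778, hold=103.8069 ⇒ V=104.1778 exercise | (k=8,j=2): S=70.1443, (K−S)⁺=86.2457, hold=85.8748 ⇒ V=86.2457 exercise | (k=8,j=3): S=94.2352, (K−S)⁺=62.1548, hold=61.7839 ⇒ V=62.1548 exercise | (k=8,j=4): S=126.6000, (K−S)⁺=29.7900, hold=29.4191 ⇒ V=29.7900 exercise | (k=8,j=5): S=170.0804, (K−S)⁺=0.0000, hold=5.0918 ⇒ V=5.0918 continue | (k=8,j=6): S=228.4940, (K−S)⁺=0.0000, hold=0.0000 ⇒ V=0.0000 continue | (k=8,j=7): S=306.9697, (K−S)⁺=0.0000, hold=0.0000 ⇒ V=0.0000 continue | (k=8,j=8): S=412.3976, (K−S)⁺=0.0000, hold=0.0000 ⇒ V=0.0000 continue  boundary S*=126.6000
step 7: (k=7,j=0): S=45.0466, (K−S)⁺=111.3434, hold=110.9726 ⇒ V=111.3434 exercise | (k=7,j=1): S=60.5177, (K−S)⁺=95.8723, hold=95.5014 ⇒ V=95.8723 exercise | (k=7,j=2): S=81.3023, (K−S)⁺=75.0877, hold=74.7168 ⇒ V=75.0877 exercise | (k=7,j=3): S=109.2253, (K−S)⁺=47.1647, hold=46.7938 ⇒ V=47.1647 exercise | (k=7,j=4): S=146.7385, (K−S)⁺=9.6515, hold=18.1095 ⇒ V=18.1095 continue | (k=7,j=5): S=197.1354, (K−S)⁺=0.0000, hold=2.6862 ⇒ V=2.6862 continue | (k=7,j=6): S=264.8410, (K−S)⁺=0.0000, hold=0.0000 ⇒ V=0.0000 continue | (k=7,j=7): S=355.7999, (K−S)⁺=0.0000, hold=0.0000 ⇒ V=0.0000 continue  boundary S*=109.2253
step 6: (k=6,j=0): S=52.2122, (K−S)⁺=104.1778, hold=103.8069 ⇒ V=104.1778 exercise | (k=6,j=1): S=70.1443, (K−S)⁺=86.2457, hold=85.8748 ⇒ V=86.2457 exercise | (k=6,j=2): S=94.2352, (K−S)⁺=62.1548, hold=61.7839 ⇒ V=62.1548 exercise | (k=6,j=3): S=126.6000, (K−S)⁺=29.7900, hold=33.3949 ⇒ V=33.3949 continue | (k=6,j=4): S=170.0804, (K−S)⁺=0.0000, hold=10.8166 ⇒ V=10.8166 continue | (k=6,j=5): S=228.4940, (K−S)⁺=0.0000, hold=1.4171 ⇒ V=1.4171 continue | (k=6,j=6): S=306.9697, (K−S)⁺=0.0000, hold=0.0000 ⇒ V=0.0000 continue  boundary S*=94.2352
step 5: (k=5,j=0): S=60.5177, (K−S)⁺=95.8723, hold=95.5014 ⇒ V=95.8723 exercise | (k=5,j=1): S=81.3023, (K−S)⁺=75.0877, hold=74.7168 ⇒ V=75.0877 exercise | (k=5,j=2): S=109.2253, (K−S)⁺=47.1647, hold=48.4883 ⇒ V=48.4883 continue | (k=5,j=3): S=146.7385, (K−S)⁺=9.6515, hold=22.7024 ⇒ V=22.7024 continue | (k=5,j=4): S=197.1354, (K−S)⁺=0.0000, hold=6.3726 ⇒ V=6.3726 continue | (k=5,j=5): S=264.8410, (K−S)⁺=0.0000, hold=0.7476 ⇒ V=0.7476 continue  boundary S*=81.3023
step 4: (k=4,j=0): S=70.1443, (K−S)⁺=86.2457, hold=85.8748 ⇒ V=86.2457 exercise | (k=4,j=1): S=94.2352, (K−S)⁺=62.1548, hold=62.4061 ⇒ V=62.4061 continue | (k=4,j=2): S=126.6000, (K−S)⁺=29.7900, hold=36.2522 ⇒ V=36.2522 continue | (k=4,j=3): S=170.0804, (K−S)⁺=0.0000, hold=14.9725 ⇒ V=14.9725 continue | (k=4,j=4): S=228.4940, (K−S)⁺=0.0000, hold=3.7134 ⇒ V=3.7134 continue  boundary S*=70.1443
step 3: (k=3,j=0): S=81.3023, (K−S)⁺=75.0877, hold=74.8350 ⇒ V=75.0877 exercise | (k=3,j=1): S=109.2253, (K−S)⁺=47.1647, hold=49.9641 ⇒ V=49.9641 continue | (k=3,j=2): S=146.7385, (K−S)⁺=9.6515, hold=26.1633 ⇒ V=26.1633 continue | (k=3,j=3): S=197.1354, (K−S)⁺=0.0000, hold=9.6444 ⇒ V=9.6444 continue  boundary S*=81.3023
step 2: (k=2,j=0): S=94.2352, (K−S)⁺=62.1548, hold=63.0998 ⇒ V=63.0998 continue | (k=2,j=1): S=126.6000, (K−S)⁺=29.7900, hold=38.6576 ⇒ V=38.6576 continue | (k=2,j=2): S=170.0804, (K−S)⁺=0.0000, hold=18.3363 ⇒ V=18.3363 continue  boundary S*=-
step 1: (k=1,j=0): S=109.2253, (K−S)⁺=47.1647, hold=51.4607 ⇒ V=51.4607 continue | (k=1,j=1): S=146.7385, (K−S)⁺=9.6515, hold=29.0136 ⇒ V=29.0136 continue  boundary S*=-
step 0: (k=0,j=0): S=126.6000, (K−S)⁺=29.7900, hold=40.7870 ⇒ V=40.7870 continue  boundary S*=-

price = 40.7870
boundary = - - - 81.3023 70.1443 81.3023 94.2352 109.2253 126.6000
tree:
40.7870
51.4607 29.0136
63.0998 38.6576 18.3363
75.0877 49.9641 26.1633 9.6444
86.2457 62.4061 36.2522 14.9725 3.7134
95.8723 75.0877 48.4883 22.7024 6.3726 0.7476
104.1778 86.2457 62.1548 33.3949 10.8166 1.4171 0.0000
111.3434 95.8723 75.0877 47.1647 18.1095 2.6862 0.0000 0.0000
117.5257 104.1778 86.2457 62.1548 29.7900 5.0918 0.0000 0.0000 0.0000
122.8594 111.3434 95.8723 75.0877 47.1647 9.6515 0.0000 0.0000 0.0000 0.0000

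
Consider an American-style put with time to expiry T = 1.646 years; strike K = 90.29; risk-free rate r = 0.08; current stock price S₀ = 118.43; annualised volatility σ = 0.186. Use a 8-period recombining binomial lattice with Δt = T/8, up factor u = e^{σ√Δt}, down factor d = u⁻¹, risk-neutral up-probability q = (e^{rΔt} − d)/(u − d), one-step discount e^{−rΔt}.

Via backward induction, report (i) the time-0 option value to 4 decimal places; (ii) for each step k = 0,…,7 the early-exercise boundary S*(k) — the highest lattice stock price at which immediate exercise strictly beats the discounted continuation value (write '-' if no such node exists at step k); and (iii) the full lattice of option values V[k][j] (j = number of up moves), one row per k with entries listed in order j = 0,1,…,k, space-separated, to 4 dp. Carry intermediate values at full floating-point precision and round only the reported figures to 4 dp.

price = 0.5356
boundary = - - - - - 77.6706 71.3865 77.6706
tree:
0.5356
1.0593 0.1673
2.0534 0.3614 0.0299
3.8849 0.7707 0.0720 0.0000
7.1332 1.6167 0.1731 0.0000 0.0000
12.6194 3.3190 0.4161 0.0000 0.0000 0.0000
18.9035 6.6143 1.0003 0.0000 0.0000 0.0000 0.0000
24.6793 12.6194 2.4050 0.0000 0.0000 0.0000 0.0000 0.0000
29.9877 18.9035 5.7820 0.0000 0.0000 0.0000 0.0000 0.0000 0.0000

Δt=0.20575  u=1.08803  d=0.91909  q=0.57716  discount=0.98367
step 8 (expiry): payoffs max(K−S,0) = 29.9877 18.9035 5.7820 0.0000 0.0000 0.0000 0.0000 0.0000 0.0000
step 7: (k=7,j=0): S=65.6107, (K−S)⁺=24.6793, hold=23.2053 ⇒ V=24.6793 exercise | (k=7,j=1): S=77.6706, (K−S)⁺=12.6194, hold=11.1454 ⇒ V=12.6194 exercise | (k=7,j=2): S=91.9473, (K−S)⁺=0.0000, hold=2.4050 ⇒ V=2.4050 continue | (k=7,j=3): S=108.8481, (K−S)⁺=0.0000, hold=0.0000 ⇒ V=0.0000 continue | (k=7,j=4): S=128.8554, (K−S)⁺=0.0000, hold=0.0000 ⇒ V=0.0000 continue | (k=7,j=5): S=152.5403, (K−S)⁺=0.0000, hold=0.0000 ⇒ V=0.0000 continue | (k=7,j=6): S=180.5788, (K−S)⁺=0.0000, hold=0.0000 ⇒ V=0.0000 continue | (k=7,j=7): S=213.7709, (K−S)⁺=0.0000, hold=0.0000 ⇒ V=0.0000 continue  boundary S*=77.6706
step 6: (k=6,j=0): S=71.3865, (K−S)⁺=18.9035, hold=17.4295 ⇒ V=18.9035 exercise | (k=6,j=1): S=84.5080, (K−S)⁺=5.7820, hold=6.6143 ⇒ V=6.6143 continue | (k=6,j=2): S=100.0414, (K−S)⁺=0.0000, hold=1.0003 ⇒ V=1.0003 continue | (k=6,j=3): S=118.4300, (K−S)⁺=0.0000, hold=0.0000 ⇒ V=0.0000 continue | (k=6,j=4): S=140.1986, (K−S)⁺=0.0000, hold=0.0000 ⇒ V=0.0000 continue | (k=6,j=5): S=165.9685, (K−S)⁺=0.0000, hold=0.0000 ⇒ V=0.0000 continue | (k=6,j=6): S=196.4752, (K−S)⁺=0.0000, hold=0.0000 ⇒ V=0.0000 continue  boundary S*=71.3865
step 5: (k=5,j=0): S=77.6706, (K−S)⁺=12.6194, hold=11.6179 ⇒ V=12.6194 exercise | (k=5,j=1): S=91.9473, (K−S)⁺=0.0000, hold=3.3190 ⇒ V=3.3190 continue | (k=5,j=2): S=108.8481, (K−S)⁺=0.0000, hold=0.4161 ⇒ V=0.4161 continue | (k=5,j=3): S=128.8554, (K−S)⁺=0.0000, hold=0.0000 ⇒ V=0.0000 continue | (k=5,j=4): S=152.5403, (K−S)⁺=0.0000, hold=0.0000 ⇒ V=0.0000 continue | (k=5,j=5): S=180.5788, (K−S)⁺=0.0000, hold=0.0000 ⇒ V=0.0000 continue  boundary S*=77.6706
step 4: (k=4,j=0): S=84.5080, (K−S)⁺=5.7820, hold=7.1332 ⇒ V=7.1332 continue | (k=4,j=1): S=100.0414, (K−S)⁺=0.0000, hold=1.6167 ⇒ V=1.6167 continue | (k=4,j=2): S=118.4300, (K−S)⁺=0.0000, hold=0.1731 ⇒ V=0.1731 continue | (k=4,j=3): S=140.1986, (K−S)⁺=0.0000, hold=0.0000 ⇒ V=0.0000 continue | (k=4,j=4): S=165.9685, (K−S)⁺=0.0000, hold=0.0000 ⇒ V=0.0000 continue  boundary S*=-
step 3: (k=3,j=0): S=91.9473, (K−S)⁺=0.0000, hold=3.8849 ⇒ V=3.8849 continue | (k=3,j=1): S=108.8481, (K−S)⁺=0.0000, hold=0.7707 ⇒ V=0.7707 continue | (k=3,j=2): S=128.8554, (K−S)⁺=0.0000, hold=0.0720 ⇒ V=0.0720 continue | (k=3,j=3): S=152.5403, (K−S)⁺=0.0000, hold=0.0000 ⇒ V=0.0000 continue  boundary S*=-
step 2: (k=2,j=0): S=100.0414, (K−S)⁺=0.0000, hold=2.0534 ⇒ V=2.0534 continue | (k=2,j=1): S=118.4300, (K−S)⁺=0.0000, hold=0.3614 ⇒ V=0.3614 continue | (k=2,j=2): S=140.1986, (K−S)⁺=0.0000, hold=0.0299 ⇒ V=0.0299 continue  boundary S*=-
step 1: (k=1,j=0): S=108.8481, (K−S)⁺=0.0000, hold=1.0593 ⇒ V=1.0593 continue | (k=1,j=1): S=128.8554, (K−S)⁺=0.0000, hold=0.1673 ⇒ V=0.1673 continue  boundary S*=-
step 0: (k=0,j=0): S=118.4300, (K−S)⁺=0.0000, hold=0.5356 ⇒ V=0.5356 continue  boundary S*=-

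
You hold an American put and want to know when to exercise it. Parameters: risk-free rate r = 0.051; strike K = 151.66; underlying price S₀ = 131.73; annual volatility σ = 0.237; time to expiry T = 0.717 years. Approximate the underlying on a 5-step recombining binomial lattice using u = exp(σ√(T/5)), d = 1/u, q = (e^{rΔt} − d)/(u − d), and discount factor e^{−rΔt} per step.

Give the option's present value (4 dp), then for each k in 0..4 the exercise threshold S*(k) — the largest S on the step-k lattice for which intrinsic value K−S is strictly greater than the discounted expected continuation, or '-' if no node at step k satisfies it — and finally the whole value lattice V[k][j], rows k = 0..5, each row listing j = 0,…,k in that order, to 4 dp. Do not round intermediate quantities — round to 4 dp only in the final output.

Δt=0.14340  u=1.09390  d=0.91416  q=0.51842  discount=0.99271
step 5 (expiry): payoffs max(K−S,0) = 67.5592 51.0239 31.2375 7.5608 0.0000 0.0000
step 4: (k=4,j=0): S=91.9977, (K−S)⁺=59.6623, hold=58.5572 ⇒ V=59.6623 exercise | (k=4,j=1): S=110.0857, (K−S)⁺=41.5743, hold=40.4692 ⇒ V=41.5743 exercise | (k=4,j=2): S=131.7300, (K−S)⁺=19.9300, hold=18.8249 ⇒ V=19.9300 exercise | (k=4,j=3): S=157.6299, (K−S)⁺=0.0000, hold=3.6146 ⇒ V=3.6146 continue | (k=4,j=4): S=188.6220, (K−S)⁺=0.0000, hold=0.0000 ⇒ V=0.0000 continue  boundary S*=131.7300
step 3: (k=3,j=0): S=100.6361, (K−S)⁺=51.0239, hold=49.9187 ⇒ V=51.0239 exercise | (k=3,j=1): S=120.4225, (K−S)⁺=31.2375, hold=30.1324 ⇒ V=31.2375 exercise | (k=3,j=2): S=144.0992, (K−S)⁺=7.5608, hold=11.3882 ⇒ V=11.3882 continue | (k=3,j=3): S=172.4310, (K−S)⁺=0.0000, hold=1.7281 ⇒ V=1.7281 continue  boundary S*=120.4225
step 2: (k=2,j=0): S=110.0857, (K−S)⁺=41.5743, hold=40.4692 ⇒ V=41.5743 exercise | (k=2,j=1): S=131.7300, (K−S)⁺=19.9300, hold=20.7946 ⇒ V=20.7946 continue | (k=2,j=2): S=157.6299, (K−S)⁺=0.0000, hold=6.3337 ⇒ V=6.3337 continue  boundary S*=110.0857
step 1: (k=1,j=0): S=120.4225, (K−S)⁺=31.2375, hold=30.5773 ⇒ V=31.2375 exercise | (k=1,j=1): S=144.0992, (K−S)⁺=7.5608, hold=13.2010 ⇒ V=13.2010 continue  boundary S*=120.4225
step 0: (k=0,j=0): S=131.7300, (K−S)⁺=19.9300, hold=21.7276 ⇒ V=21.7276 continue  boundary S*=-

price = 21.7276
boundary = - 120.4225 110.0857 120.4225 131.7300
tree:
21.7276
31.2375 13.2010
41.5743 20.7946 6.3337
51.0239 31.2375 11.3882 1.7281
59.6623 41.5743 19.9300 3.6146 0.0000
67.5592 51.0239 31.2375 7.5608 0.0000 0.0000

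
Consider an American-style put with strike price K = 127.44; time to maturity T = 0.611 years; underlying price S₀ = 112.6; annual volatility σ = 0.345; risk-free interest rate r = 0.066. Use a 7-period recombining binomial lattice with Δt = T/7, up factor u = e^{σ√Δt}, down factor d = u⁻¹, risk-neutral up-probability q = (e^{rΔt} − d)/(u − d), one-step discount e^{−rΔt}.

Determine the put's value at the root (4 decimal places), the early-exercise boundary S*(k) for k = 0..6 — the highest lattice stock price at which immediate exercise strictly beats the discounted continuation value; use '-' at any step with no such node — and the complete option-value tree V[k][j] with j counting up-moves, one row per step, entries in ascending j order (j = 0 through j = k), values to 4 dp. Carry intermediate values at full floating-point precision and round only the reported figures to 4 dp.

price = 19.1942
boundary = - - 91.8344 82.9352 91.8344 101.6885 112.6000
tree:
19.1942
26.6229 12.0697
35.6056 18.0473 6.2981
44.5048 25.9680 10.4231 2.2920
52.5416 35.6056 16.7374 4.2998 0.3331
59.7996 44.5048 25.7515 8.0171 0.6738 0.0000
66.3543 52.5416 35.6056 14.8400 1.3632 0.0000 0.0000
72.2738 59.7996 44.5048 25.7515 2.7577 0.0000 0.0000 0.0000

params: Δt=0.08729 u=1.10730 d=0.90310 q=0.50283 e^(-rΔt)=0.99426
t_7 payoffs: 72.2738 59.7996 44.5048 25.7515 2.7577 0.0000 0.0000 0.0000
t_6: node(6,0) S=61.0857 payoff=66.3543 vs cont=65.6223 → 66.3543 [stop]  node(6,1) S=74.8984 payoff=52.5416 vs cont=51.8096 → 52.5416 [stop]  node(6,2) S=91.8344 payoff=35.6056 vs cont=34.8735 → 35.6056 [stop]  node(6,3) S=112.6000 payoff=14.8400 vs cont=14.1079 → 14.8400 [stop]  node(6,4) S=138.0611 payoff=0.0000 vs cont=1.3632 → 1.3632 [wait]  node(6,5) S=169.2795 payoff=0.0000 vs cont=0.0000 → 0.0000 [wait]  node(6,6) S=207.5569 payoff=0.0000 vs cont=0.0000 → 0.0000 [wait]  ⇒ S*(6)=112.6000
t_5: node(5,0) S=67.6404 payoff=59.7996 vs cont=59.0676 → 59.7996 [stop]  node(5,1) S=82.9352 payoff=44.5048 vs cont=43.7727 → 44.5048 [stop]  node(5,2) S=101.6885 payoff=25.7515 vs cont=25.0194 → 25.7515 [stop]  node(5,3) S=124.6823 payoff=2.7577 vs cont=8.0171 → 8.0171 [wait]  node(5,4) S=152.8755 payoff=0.0000 vs cont=0.6738 → 0.6738 [wait]  node(5,5) S=187.4437 payoff=0.0000 vs cont=0.0000 → 0.0000 [wait]  ⇒ S*(5)=101.6885
t_4: node(4,0) S=74.8984 payoff=52.5416 vs cont=51.8096 → 52.5416 [stop]  node(4,1) S=91.8344 payoff=35.6056 vs cont=34.8735 → 35.6056 [stop]  node(4,2) S=112.6000 payoff=14.8400 vs cont=16.7374 → 16.7374 [wait]  node(4,3) S=138.0611 payoff=0.0000 vs cont=4.2998 → 4.2998 [wait]  node(4,4) S=169.2795 payoff=0.0000 vs cont=0.3331 → 0.3331 [wait]  ⇒ S*(4)=91.8344
t_3: node(3,0) S=82.9352 payoff=44.5048 vs cont=43.7727 → 44.5048 [stop]  node(3,1) S=101.6885 payoff=25.7515 vs cont=25.9680 → 25.9680 [wait]  node(3,2) S=124.6823 payoff=2.7577 vs cont=10.4231 → 10.4231 [wait]  node(3,3) S=152.8755 payoff=0.0000 vs cont=2.2920 → 2.2920 [wait]  ⇒ S*(3)=82.9352
t_2: node(2,0) S=91.8344 payoff=35.6056 vs cont=34.9818 → 35.6056 [stop]  node(2,1) S=112.6000 payoff=14.8400 vs cont=18.0473 → 18.0473 [wait]  node(2,2) S=138.0611 payoff=0.0000 vs cont=6.2981 → 6.2981 [wait]  ⇒ S*(2)=91.8344
t_1: node(1,0) S=101.6885 payoff=25.7515 vs cont=26.6229 → 26.6229 [wait]  node(1,1) S=124.6823 payoff=2.7577 vs cont=12.0697 → 12.0697 [wait]  ⇒ S*(1)=-
t_0: node(0,0) S=112.6000 payoff=14.8400 vs cont=19.1942 → 19.1942 [wait]  ⇒ S*(0)=-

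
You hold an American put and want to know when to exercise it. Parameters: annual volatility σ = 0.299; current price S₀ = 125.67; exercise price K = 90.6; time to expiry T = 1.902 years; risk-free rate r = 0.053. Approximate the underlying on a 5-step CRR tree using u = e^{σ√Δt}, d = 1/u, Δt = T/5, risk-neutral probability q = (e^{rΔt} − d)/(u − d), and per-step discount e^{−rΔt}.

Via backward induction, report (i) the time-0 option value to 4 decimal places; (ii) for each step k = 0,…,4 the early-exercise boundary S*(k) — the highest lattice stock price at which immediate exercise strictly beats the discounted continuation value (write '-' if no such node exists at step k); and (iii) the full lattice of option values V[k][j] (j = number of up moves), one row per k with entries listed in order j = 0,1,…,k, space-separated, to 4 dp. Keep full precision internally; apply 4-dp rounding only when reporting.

price = 3.5980
boundary = - - - - 60.0999
tree:
3.5980
6.4570 0.9833
11.2993 2.0431 0.0000
19.0785 4.2453 0.0000 0.0000
30.5001 8.8212 0.0000 0.0000 0.0000
40.6214 18.3292 0.0000 0.0000 0.0000 0.0000

Δt=0.38040  u=1.20251  d=0.83159  q=0.50893  discount=0.98004
step 5 (expiry): payoffs max(K−S,0) = 40.6214 18.3292 0.0000 0.0000 0.0000 0.0000
step 4: (k=4,j=0): S=60.0999, (K−S)⁺=30.5001, hold=28.6918 ⇒ V=30.5001 exercise | (k=4,j=1): S=86.9066, (K−S)⁺=3.6934, hold=8.8212 ⇒ V=8.8212 continue | (k=4,j=2): S=125.6700, (K−S)⁺=0.0000, hold=0.0000 ⇒ V=0.0000 continue | (k=4,j=3): S=181.7233, (K−S)⁺=0.0000, hold=0.0000 ⇒ V=0.0000 continue | (k=4,j=4): S=262.7784, (K−S)⁺=0.0000, hold=0.0000 ⇒ V=0.0000 continue  boundary S*=60.0999
step 3: (k=3,j=0): S=72.2708, (K−S)⁺=18.3292, hold=19.0785 ⇒ V=19.0785 continue | (k=3,j=1): S=104.5062, (K−S)⁺=0.0000, hold=4.2453 ⇒ V=4.2453 continue | (k=3,j=2): S=151.1197, (K−S)⁺=0.0000, hold=0.0000 ⇒ V=0.0000 continue | (k=3,j=3): S=218.5245, (K−S)⁺=0.0000, hold=0.0000 ⇒ V=0.0000 continue  boundary S*=-
step 2: (k=2,j=0): S=86.9066, (K−S)⁺=3.6934, hold=11.2993 ⇒ V=11.2993 continue | (k=2,j=1): S=125.6700, (K−S)⁺=0.0000, hold=2.0431 ⇒ V=2.0431 continue | (k=2,j=2): S=181.7233, (K−S)⁺=0.0000, hold=0.0000 ⇒ V=0.0000 continue  boundary S*=-
step 1: (k=1,j=0): S=104.5062, (K−S)⁺=0.0000, hold=6.4570 ⇒ V=6.4570 continue | (k=1,j=1): S=151.1197, (K−S)⁺=0.0000, hold=0.9833 ⇒ V=0.9833 continue  boundary S*=-
step 0: (k=0,j=0): S=125.6700, (K−S)⁺=0.0000, hold=3.5980 ⇒ V=3.5980 continue  boundary S*=-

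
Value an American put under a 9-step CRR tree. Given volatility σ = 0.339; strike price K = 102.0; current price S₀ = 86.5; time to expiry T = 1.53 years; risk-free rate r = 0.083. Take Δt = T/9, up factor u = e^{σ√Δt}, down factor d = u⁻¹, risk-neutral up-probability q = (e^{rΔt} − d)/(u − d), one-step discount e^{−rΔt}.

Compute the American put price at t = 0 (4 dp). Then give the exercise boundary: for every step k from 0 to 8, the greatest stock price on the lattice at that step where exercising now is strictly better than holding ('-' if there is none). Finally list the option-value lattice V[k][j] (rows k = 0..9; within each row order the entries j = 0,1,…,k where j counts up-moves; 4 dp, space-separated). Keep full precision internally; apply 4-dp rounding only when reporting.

Δt=0.17000, u=1.15001, d=0.86956, q=0.51578, disc=e^(-rΔt)=0.98599
k=9 terminal: V=max(K-S,0) → 77.4138 69.4840 58.9967 45.1268 26.7835 2.5239 0.0000 0.0000 0.0000 0.0000
k=8: j=0 S=28.2744 intr=73.7256 cont=72.2964 V=73.7256[EX]; j=1 S=37.3938 intr=64.6062 cont=63.1771 V=64.6062[EX]; j=2 S=49.4544 intr=52.5456 cont=51.1165 V=52.5456[EX]; j=3 S=65.4049 intr=36.5951 cont=35.1659 V=36.5951[EX]; j=4 S=86.5000 intr=15.5000 cont=14.0709 V=15.5000[EX]; j=5 S=114.3988 intr=0.0000 cont=1.2050 V=1.2050[hold]; j=6 S=151.2959 intr=0.0000 cont=0.0000 V=0.0000[hold]; j=7 S=200.0934 intr=0.0000 cont=0.0000 V=0.0000[hold]; j=8 S=264.6295 intr=0.0000 cont=0.0000 V=0.0000[hold]  S*(8)=86.5000
k=7: j=0 S=32.5160 intr=69.4840 cont=68.0549 V=69.4840[EX]; j=1 S=43.0033 intr=58.9967 cont=57.5675 V=58.9967[EX]; j=2 S=56.8732 intr=45.1268 cont=43.6977 V=45.1268[EX]; j=3 S=75.2165 intr=26.7835 cont=25.3543 V=26.7835[EX]; j=4 S=99.4761 intr=2.5239 cont=8.0130 V=8.0130[hold]; j=5 S=131.5602 intr=0.0000 cont=0.5753 V=0.5753[hold]; j=6 S=173.9923 intr=0.0000 cont=0.0000 V=0.0000[hold]; j=7 S=230.1100 intr=0.0000 cont=0.0000 V=0.0000[hold]  S*(7)=75.2165
k=6: j=0 S=37.3938 intr=64.6062 cont=63.1771 V=64.6062[EX]; j=1 S=49.4544 intr=52.5456 cont=51.1165 V=52.5456[EX]; j=2 S=65.4049 intr=36.5951 cont=35.1659 V=36.5951[EX]; j=3 S=86.5000 intr=15.5000 cont=16.8624 V=16.8624[hold]; j=4 S=114.3988 intr=0.0000 cont=4.1183 V=4.1183[hold]; j=5 S=151.2959 intr=0.0000 cont=0.2747 V=0.2747[hold]; j=6 S=200.0934 intr=0.0000 cont=0.0000 V=0.0000[hold]  S*(6)=65.4049
k=5: j=0 S=43.0033 intr=58.9967 cont=57.5675 V=58.9967[EX]; j=1 S=56.8732 intr=45.1268 cont=43.6977 V=45.1268[EX]; j=2 S=75.2165 intr=26.7835 cont=26.0472 V=26.7835[EX]; j=3 S=99.4761 intr=2.5239 cont=10.1451 V=10.1451[hold]; j=4 S=131.5602 intr=0.0000 cont=2.1059 V=2.1059[hold]; j=5 S=173.9923 intr=0.0000 cont=0.1311 V=0.1311[hold]  S*(5)=75.2165
k=4: j=0 S=49.4544 intr=52.5456 cont=51.1165 V=52.5456[EX]; j=1 S=65.4049 intr=36.5951 cont=35.1659 V=36.5951[EX]; j=2 S=86.5000 intr=15.5000 cont=17.9467 V=17.9467[hold]; j=3 S=114.3988 intr=0.0000 cont=5.9146 V=5.9146[hold]; j=4 S=151.2959 intr=0.0000 cont=1.0721 V=1.0721[hold]  S*(4)=65.4049
k=3: j=0 S=56.8732 intr=45.1268 cont=43.6977 V=45.1268[EX]; j=1 S=75.2165 intr=26.7835 cont=26.5986 V=26.7835[EX]; j=2 S=99.4761 intr=2.5239 cont=11.5763 V=11.5763[hold]; j=3 S=131.5602 intr=0.0000 cont=3.3691 V=3.3691[hold]  S*(3)=75.2165
k=2: j=0 S=65.4049 intr=36.5951 cont=35.1659 V=36.5951[EX]; j=1 S=86.5000 intr=15.5000 cont=18.6745 V=18.6745[hold]; j=2 S=114.3988 intr=0.0000 cont=7.2403 V=7.2403[hold]  S*(2)=65.4049
k=1: j=0 S=75.2165 intr=26.7835 cont=26.9688 V=26.9688[hold]; j=1 S=99.4761 intr=2.5239 cont=12.5979 V=12.5979[hold]  S*(1)=-
k=0: j=0 S=86.5000 intr=15.5000 cont=19.2826 V=19.2826[hold]  S*(0)=-

price = 19.2826
boundary = - - 65.4049 75.2165 65.4049 75.2165 65.4049 75.2165 86.5000
tree:
19.2826
26.9688 12.5979
36.5951 18.6745 7.2403
45.1268 26.7835 11.5763 3.3691
52.5456 36.5951 17.9467 5.9146 1.0721
58.9967 45.1268 26.7835 10.1451 2.1059 0.1311
64.6062 52.5456 36.5951 16.8624 4.1183 0.2747 0.0000
69.4840 58.9967 45.1268 26.7835 8.0130 0.5753 0.0000 0.0000
73.7256 64.6062 52.5456 36.5951 15.5000 1.2050 0.0000 0.0000 0.0000
77.4138 69.4840 58.9967 45.1268 26.7835 2.5239 0.0000 0.0000 0.0000 0.0000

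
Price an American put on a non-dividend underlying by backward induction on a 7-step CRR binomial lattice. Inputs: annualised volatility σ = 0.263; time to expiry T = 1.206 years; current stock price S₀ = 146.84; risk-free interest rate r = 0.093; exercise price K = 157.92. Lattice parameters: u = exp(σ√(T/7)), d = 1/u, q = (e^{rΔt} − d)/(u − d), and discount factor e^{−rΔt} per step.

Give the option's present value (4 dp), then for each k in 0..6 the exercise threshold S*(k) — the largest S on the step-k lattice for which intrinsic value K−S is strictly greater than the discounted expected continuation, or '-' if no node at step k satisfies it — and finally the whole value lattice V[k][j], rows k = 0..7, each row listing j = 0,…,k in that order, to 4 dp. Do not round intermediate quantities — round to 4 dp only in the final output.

params: Δt=0.17229 u=1.11535 d=0.89658 q=0.54657 e^(-rΔt)=0.98411
t_7 payoffs: 89.5322 72.8459 52.0882 26.2657 0.0000 0.0000 0.0000 0.0000
t_6: node(6,0) S=76.2760 payoff=81.6440 vs cont=79.1339 → 81.6440 [stop]  node(6,1) S=94.8870 payoff=63.0330 vs cont=60.5229 → 63.0330 [stop]  node(6,2) S=118.0390 payoff=39.8810 vs cont=37.3709 → 39.8810 [stop]  node(6,3) S=146.8400 payoff=11.0800 vs cont=11.7204 → 11.7204 [wait]  node(6,4) S=182.6683 payoff=0.0000 vs cont=0.0000 → 0.0000 [wait]  node(6,5) S=227.2386 payoff=0.0000 vs cont=0.0000 → 0.0000 [wait]  node(6,6) S=282.6838 payoff=0.0000 vs cont=0.0000 → 0.0000 [wait]  ⇒ S*(6)=118.0390
t_5: node(5,0) S=85.0741 payoff=72.8459 vs cont=70.3358 → 72.8459 [stop]  node(5,1) S=105.8318 payoff=52.0882 vs cont=49.5781 → 52.0882 [stop]  node(5,2) S=131.6543 payoff=26.2657 vs cont=24.1001 → 26.2657 [stop]  node(5,3) S=163.7773 payoff=0.0000 vs cont=5.2299 → 5.2299 [wait]  node(5,4) S=203.7383 payoff=0.0000 vs cont=0.0000 → 0.0000 [wait]  node(5,5) S=253.4495 payoff=0.0000 vs cont=0.0000 → 0.0000 [wait]  ⇒ S*(5)=131.6543
t_4: node(4,0) S=94.8870 payoff=63.0330 vs cont=60.5229 → 63.0330 [stop]  node(4,1) S=118.0390 payoff=39.8810 vs cont=37.3709 → 39.8810 [stop]  node(4,2) S=146.8400 payoff=11.0800 vs cont=14.5335 → 14.5335 [wait]  node(4,3) S=182.6683 payoff=0.0000 vs cont=2.3337 → 2.3337 [wait]  node(4,4) S=227.2386 payoff=0.0000 vs cont=0.0000 → 0.0000 [wait]  ⇒ S*(4)=118.0390
t_3: node(3,0) S=105.8318 payoff=52.0882 vs cont=49.5781 → 52.0882 [stop]  node(3,1) S=131.6543 payoff=26.2657 vs cont=25.6132 → 26.2657 [stop]  node(3,2) S=163.7773 payoff=0.0000 vs cont=7.7405 → 7.7405 [wait]  node(3,3) S=203.7383 payoff=0.0000 vs cont=1.0414 → 1.0414 [wait]  ⇒ S*(3)=131.6543
t_2: node(2,0) S=118.0390 payoff=39.8810 vs cont=37.3709 → 39.8810 [stop]  node(2,1) S=146.8400 payoff=11.0800 vs cont=15.8839 → 15.8839 [wait]  node(2,2) S=182.6683 payoff=0.0000 vs cont=4.0141 → 4.0141 [wait]  ⇒ S*(2)=118.0390
t_1: node(1,0) S=131.6543 payoff=26.2657 vs cont=26.3395 → 26.3395 [wait]  node(1,1) S=163.7773 payoff=0.0000 vs cont=9.2469 → 9.2469 [wait]  ⇒ S*(1)=-
t_0: node(0,0) S=146.8400 payoff=11.0800 vs cont=16.7271 → 16.7271 [wait]  ⇒ S*(0)=-

price = 16.7271
boundary = - - 118.0390 131.6543 118.0390 131.6543 118.0390
tree:
16.7271
26.3395 9.2469
39.8810 15.8839 4.0141
52.0882 26.2657 7.7405 1.0414
63.0330 39.8810 14.5335 2.3337 0.0000
72.8459 52.0882 26.2657 5.2299 0.0000 0.0000
81.6440 63.0330 39.8810 11.7204 0.0000 0.0000 0.0000
89.5322 72.8459 52.0882 26.2657 0.0000 0.0000 0.0000 0.0000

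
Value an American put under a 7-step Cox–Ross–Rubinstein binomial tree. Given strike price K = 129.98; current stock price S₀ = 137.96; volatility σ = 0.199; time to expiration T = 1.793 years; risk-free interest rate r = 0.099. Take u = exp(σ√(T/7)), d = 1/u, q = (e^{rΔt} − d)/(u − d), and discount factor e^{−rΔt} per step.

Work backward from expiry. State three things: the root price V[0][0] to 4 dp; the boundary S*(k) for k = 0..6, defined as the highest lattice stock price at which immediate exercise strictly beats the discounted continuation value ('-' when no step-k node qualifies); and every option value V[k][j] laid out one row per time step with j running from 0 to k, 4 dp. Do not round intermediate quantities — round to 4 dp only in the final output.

price = 4.7712
boundary = - - 112.7907 101.9843 112.7907 101.9843 112.7907
tree:
4.7712
9.1872 2.0567
17.1893 4.2914 0.6677
27.9957 8.7296 1.5418 0.1186
37.7668 17.1893 3.5119 0.3057 0.0000
46.6016 27.9957 7.8607 0.7882 0.0000 0.0000
54.5901 37.7668 17.1893 2.0318 0.0000 0.0000 0.0000
61.8131 46.6016 27.9957 5.2379 0.0000 0.0000 0.0000 0.0000

Δt=0.25614  u=1.10596  d=0.90419  q=0.60213  discount=0.97496
step 7 (expiry): payoffs max(K−S,0) = 61.8131 46.6016 27.9957 5.2379 0.0000 0.0000 0.0000 0.0000
step 6: (k=6,j=0): S=75.3899, (K−S)⁺=54.5901, hold=51.3355 ⇒ V=54.5901 exercise | (k=6,j=1): S=92.2132, (K−S)⁺=37.7668, hold=34.5121 ⇒ V=37.7668 exercise | (k=6,j=2): S=112.7907, (K−S)⁺=17.1893, hold=13.9347 ⇒ V=17.1893 exercise | (k=6,j=3): S=137.9600, (K−S)⁺=0.0000, hold=2.0318 ⇒ V=2.0318 continue | (k=6,j=4): S=168.7459, (K−S)⁺=0.0000, hold=0.0000 ⇒ V=0.0000 continue | (k=6,j=5): S=206.4016, (K−S)⁺=0.0000, hold=0.0000 ⇒ V=0.0000 continue | (k=6,j=6): S=252.4603, (K−S)⁺=0.0000, hold=0.0000 ⇒ V=0.0000 continue  boundary S*=112.7907
step 5: (k=5,j=0): S=83.3784, (K−S)⁺=46.6016, hold=43.3470 ⇒ V=46.6016 exercise | (k=5,j=1): S=101.9843, (K−S)⁺=27.9957, hold=24.7411 ⇒ V=27.9957 exercise | (k=5,j=2): S=124.7421, (K−S)⁺=5.2379, hold=7.8607 ⇒ V=7.8607 continue | (k=5,j=3): S=152.5784, (K−S)⁺=0.0000, hold=0.7882 ⇒ V=0.7882 continue | (k=5,j=4): S=186.6264, (K−S)⁺=0.0000, hold=0.0000 ⇒ V=0.0000 continue | (k=5,j=5): S=228.2722, (K−S)⁺=0.0000, hold=0.0000 ⇒ V=0.0000 continue  boundary S*=101.9843
step 4: (k=4,j=0): S=92.2132, (K−S)⁺=37.7668, hold=34.5121 ⇒ V=37.7668 exercise | (k=4,j=1): S=112.7907, (K−S)⁺=17.1893, hold=15.4744 ⇒ V=17.1893 exercise | (k=4,j=2): S=137.9600, (K−S)⁺=0.0000, hold=3.5119 ⇒ V=3.5119 continue | (k=4,j=3): S=168.7459, (K−S)⁺=0.0000, hold=0.3057 ⇒ V=0.3057 continue | (k=4,j=4): S=206.4016, (K−S)⁺=0.0000, hold=0.0000 ⇒ V=0.0000 continue  boundary S*=112.7907
step 3: (k=3,j=0): S=101.9843, (K−S)⁺=27.9957, hold=24.7411 ⇒ V=27.9957 exercise | (k=3,j=1): S=124.7421, (K−S)⁺=5.2379, hold=8.7296 ⇒ V=8.7296 continue | (k=3,j=2): S=152.5784, (K−S)⁺=0.0000, hold=1.5418 ⇒ V=1.5418 continue | (k=3,j=3): S=186.6264, (K−S)⁺=0.0000, hold=0.1186 ⇒ V=0.1186 continue  boundary S*=101.9843
step 2: (k=2,j=0): S=112.7907, (K−S)⁺=17.1893, hold=15.9845 ⇒ V=17.1893 exercise | (k=2,j=1): S=137.9600, (K−S)⁺=0.0000, hold=4.2914 ⇒ V=4.2914 continue | (k=2,j=2): S=168.7459, (K−S)⁺=0.0000, hold=0.6677 ⇒ V=0.6677 continue  boundary S*=112.7907
step 1: (k=1,j=0): S=124.7421, (K−S)⁺=5.2379, hold=9.1872 ⇒ V=9.1872 continue | (k=1,j=1): S=152.5784, (K−S)⁺=0.0000, hold=2.0567 ⇒ V=2.0567 continue  boundary S*=-
step 0: (k=0,j=0): S=137.9600, (K−S)⁺=0.0000, hold=4.7712 ⇒ V=4.7712 continue  boundary S*=-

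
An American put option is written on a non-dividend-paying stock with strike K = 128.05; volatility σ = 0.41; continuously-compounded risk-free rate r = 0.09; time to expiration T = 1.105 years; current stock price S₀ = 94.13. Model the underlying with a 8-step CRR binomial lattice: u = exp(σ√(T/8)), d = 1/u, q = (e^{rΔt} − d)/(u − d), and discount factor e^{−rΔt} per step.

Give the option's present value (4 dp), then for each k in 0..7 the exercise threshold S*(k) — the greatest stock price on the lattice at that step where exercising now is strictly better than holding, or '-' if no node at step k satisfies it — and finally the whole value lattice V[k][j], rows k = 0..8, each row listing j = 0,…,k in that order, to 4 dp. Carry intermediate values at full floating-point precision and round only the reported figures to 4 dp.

params: Δt=0.13812 u=1.16460 d=0.85866 q=0.50287 e^(-rΔt)=0.98765
t_8 payoffs: 100.2327 90.3216 76.8793 58.6475 33.9200 0.3822 0.0000 0.0000 0.0000
t_7: node(7,0) S=32.3960 payoff=95.6540 vs cont=94.0720 → 95.6540 [stop]  node(7,1) S=43.9385 payoff=84.1115 vs cont=82.5295 → 84.1115 [stop]  node(7,2) S=59.5934 payoff=68.4566 vs cont=66.8746 → 68.4566 [stop]  node(7,3) S=80.8261 payoff=47.2239 vs cont=45.6420 → 47.2239 [stop]  node(7,4) S=109.6237 payoff=18.4263 vs cont=16.8443 → 18.4263 [stop]  node(7,5) S=148.6818 payoff=0.0000 vs cont=0.1877 → 0.1877 [wait]  node(7,6) S=201.6559 payoff=0.0000 vs cont=0.0000 → 0.0000 [wait]  node(7,7) S=273.5043 payoff=0.0000 vs cont=0.0000 → 0.0000 [wait]  ⇒ S*(7)=109.6237
t_6: node(6,0) S=37.7284 payoff=90.3216 vs cont=88.7396 → 90.3216 [stop]  node(6,1) S=51.1707 payoff=76.8793 vs cont=75.2973 → 76.8793 [stop]  node(6,2) S=69.4025 payoff=58.6475 vs cont=57.0656 → 58.6475 [stop]  node(6,3) S=94.1300 payoff=33.9200 vs cont=32.3380 → 33.9200 [stop]  node(6,4) S=127.6678 payoff=0.3822 vs cont=9.1404 → 9.1404 [wait]  node(6,5) S=173.1547 payoff=0.0000 vs cont=0.0921 → 0.0921 [wait]  node(6,6) S=234.8484 payoff=0.0000 vs cont=0.0000 → 0.0000 [wait]  ⇒ S*(6)=94.1300
t_5: node(5,0) S=43.9385 payoff=84.1115 vs cont=82.5295 → 84.1115 [stop]  node(5,1) S=59.5934 payoff=68.4566 vs cont=66.8746 → 68.4566 [stop]  node(5,2) S=80.8261 payoff=47.2239 vs cont=45.6420 → 47.2239 [stop]  node(5,3) S=109.6237 payoff=18.4263 vs cont=21.1940 → 21.1940 [wait]  node(5,4) S=148.6818 payoff=0.0000 vs cont=4.5336 → 4.5336 [wait]  node(5,5) S=201.6559 payoff=0.0000 vs cont=0.0452 → 0.0452 [wait]  ⇒ S*(5)=80.8261
t_4: node(4,0) S=51.1707 payoff=76.8793 vs cont=75.2973 → 76.8793 [stop]  node(4,1) S=69.4025 payoff=58.6475 vs cont=57.0656 → 58.6475 [stop]  node(4,2) S=94.1300 payoff=33.9200 vs cont=33.7127 → 33.9200 [stop]  node(4,3) S=127.6678 payoff=0.3822 vs cont=12.6577 → 12.6577 [wait]  node(4,4) S=173.1547 payoff=0.0000 vs cont=2.2484 → 2.2484 [wait]  ⇒ S*(4)=94.1300
t_3: node(3,0) S=59.5934 payoff=68.4566 vs cont=66.8746 → 68.4566 [stop]  node(3,1) S=80.8261 payoff=47.2239 vs cont=45.6420 → 47.2239 [stop]  node(3,2) S=109.6237 payoff=18.4263 vs cont=22.9410 → 22.9410 [wait]  node(3,3) S=148.6818 payoff=0.0000 vs cont=7.3315 → 7.3315 [wait]  ⇒ S*(3)=80.8261
t_2: node(2,0) S=69.4025 payoff=58.6475 vs cont=57.0656 → 58.6475 [stop]  node(2,1) S=94.1300 payoff=33.9200 vs cont=34.5803 → 34.5803 [wait]  node(2,2) S=127.6678 payoff=0.3822 vs cont=14.9051 → 14.9051 [wait]  ⇒ S*(2)=69.4025
t_1: node(1,0) S=80.8261 payoff=47.2239 vs cont=45.9699 → 47.2239 [stop]  node(1,1) S=109.6237 payoff=18.4263 vs cont=24.3813 → 24.3813 [wait]  ⇒ S*(1)=80.8261
t_0: node(0,0) S=94.1300 payoff=33.9200 vs cont=35.2956 → 35.2956 [wait]  ⇒ S*(0)=-

price = 35.2956
boundary = - 80.8261 69.4025 80.8261 94.1300 80.8261 94.1300 109.6237
tree:
35.2956
47.2239 24.3813
58.6475 34.5803 14.9051
68.4566 47.2239 22.9410 7.3315
76.8793 58.6475 33.9200 12.6577 2.2484
84.1115 68.4566 47.2239 21.1940 4.5336 0.0452
90.3216 76.8793 58.6475 33.9200 9.1404 0.0921 0.0000
95.6540 84.1115 68.4566 47.2239 18.4263 0.1877 0.0000 0.0000
100.2327 90.3216 76.8793 58.6475 33.9200 0.3822 0.0000 0.0000 0.0000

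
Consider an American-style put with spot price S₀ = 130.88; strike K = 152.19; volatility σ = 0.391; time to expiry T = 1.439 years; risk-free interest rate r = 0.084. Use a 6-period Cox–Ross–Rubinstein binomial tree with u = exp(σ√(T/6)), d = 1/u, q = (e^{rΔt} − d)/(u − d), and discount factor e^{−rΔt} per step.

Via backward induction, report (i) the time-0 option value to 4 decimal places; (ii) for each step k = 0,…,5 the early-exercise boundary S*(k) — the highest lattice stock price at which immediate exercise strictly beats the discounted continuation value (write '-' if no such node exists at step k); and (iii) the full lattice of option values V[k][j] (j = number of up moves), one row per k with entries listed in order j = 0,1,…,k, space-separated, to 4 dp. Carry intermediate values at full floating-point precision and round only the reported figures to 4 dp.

price = 30.8517
boundary = - - 89.2386 108.0720 89.2386 108.0720
tree:
30.8517
44.8864 18.3429
62.9514 28.9939 8.6456
78.5027 44.1180 15.3428 2.4317
91.3440 62.9514 26.5156 5.0135 0.0000
101.9474 78.5027 44.1180 10.3362 0.0000 0.0000
110.7030 91.3440 62.9514 21.3100 0.0000 0.0000 0.0000

params: Δt=0.23983 u=1.21104 d=0.82573 q=0.50509 e^(-rΔt)=0.98006
t_6 payoffs: 110.7030 91.3440 62.9514 21.3100 0.0000 0.0000 0.0000
t_5: node(5,0) S=50.2426 payoff=101.9474 vs cont=98.9121 → 101.9474 [stop]  node(5,1) S=73.6873 payoff=78.5027 vs cont=75.4674 → 78.5027 [stop]  node(5,2) S=108.0720 payoff=44.1180 vs cont=41.0827 → 44.1180 [stop]  node(5,3) S=158.5016 payoff=0.0000 vs cont=10.3362 → 10.3362 [wait]  node(5,4) S=232.4631 payoff=0.0000 vs cont=0.0000 → 0.0000 [wait]  node(5,5) S=340.9374 payoff=0.0000 vs cont=0.0000 → 0.0000 [wait]  ⇒ S*(5)=108.0720
t_4: node(4,0) S=60.8460 payoff=91.3440 vs cont=88.3086 → 91.3440 [stop]  node(4,1) S=89.2386 payoff=62.9514 vs cont=59.9161 → 62.9514 [stop]  node(4,2) S=130.8800 payoff=21.3100 vs cont=26.5156 → 26.5156 [wait]  node(4,3) S=191.9525 payoff=0.0000 vs cont=5.0135 → 5.0135 [wait]  node(4,4) S=281.5233 payoff=0.0000 vs cont=0.0000 → 0.0000 [wait]  ⇒ S*(4)=89.2386
t_3: node(3,0) S=73.6873 payoff=78.5027 vs cont=75.4674 → 78.5027 [stop]  node(3,1) S=108.0720 payoff=44.1180 vs cont=43.6595 → 44.1180 [stop]  node(3,2) S=158.5016 payoff=0.0000 vs cont=15.3428 → 15.3428 [wait]  node(3,3) S=232.4631 payoff=0.0000 vs cont=2.4317 → 2.4317 [wait]  ⇒ S*(3)=108.0720
t_2: node(2,0) S=89.2386 payoff=62.9514 vs cont=59.9161 → 62.9514 [stop]  node(2,1) S=130.8800 payoff=21.3100 vs cont=28.9939 → 28.9939 [wait]  node(2,2) S=191.9525 payoff=0.0000 vs cont=8.6456 → 8.6456 [wait]  ⇒ S*(2)=89.2386
t_1: node(1,0) S=108.0720 payoff=44.1180 vs cont=44.8864 → 44.8864 [wait]  node(1,1) S=158.5016 payoff=0.0000 vs cont=18.3429 → 18.3429 [wait]  ⇒ S*(1)=-
t_0: node(0,0) S=130.8800 payoff=21.3100 vs cont=30.8517 → 30.8517 [wait]  ⇒ S*(0)=-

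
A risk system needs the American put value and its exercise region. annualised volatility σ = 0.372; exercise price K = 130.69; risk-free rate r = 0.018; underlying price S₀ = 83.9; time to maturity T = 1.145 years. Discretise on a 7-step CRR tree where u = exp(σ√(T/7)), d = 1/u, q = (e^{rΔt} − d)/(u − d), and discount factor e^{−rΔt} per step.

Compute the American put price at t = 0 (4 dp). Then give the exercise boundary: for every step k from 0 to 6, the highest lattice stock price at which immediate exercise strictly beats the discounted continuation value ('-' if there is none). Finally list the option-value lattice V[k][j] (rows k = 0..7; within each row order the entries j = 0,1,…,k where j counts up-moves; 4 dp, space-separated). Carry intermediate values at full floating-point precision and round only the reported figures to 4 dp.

Δt=0.16357, u=1.16236, d=0.86032, q=0.47222, disc=e^(-rΔt)=0.99706
k=7 terminal: V=max(K-S,0) → 101.4229 91.1478 77.2654 58.5092 33.1681 0.0000 0.0000 0.0000
k=6: j=0 S=34.0189 intr=96.6711 cont=96.2869 V=96.6711[EX]; j=1 S=45.9622 intr=84.7278 cont=84.3436 V=84.7278[EX]; j=2 S=62.0985 intr=68.5915 cont=68.2072 V=68.5915[EX]; j=3 S=83.9000 intr=46.7900 cont=46.4058 V=46.7900[EX]; j=4 S=113.3555 intr=17.3345 cont=17.4540 V=17.4540[hold]; j=5 S=153.1521 intr=0.0000 cont=0.0000 V=0.0000[hold]; j=6 S=206.9206 intr=0.0000 cont=0.0000 V=0.0000[hold]  S*(6)=83.9000
k=5: j=0 S=39.5422 intr=91.1478 cont=90.7636 V=91.1478[EX]; j=1 S=53.4246 intr=77.2654 cont=76.8812 V=77.2654[EX]; j=2 S=72.1808 intr=58.5092 cont=58.1250 V=58.5092[EX]; j=3 S=97.5219 intr=33.1681 cont=32.8401 V=33.1681[EX]; j=4 S=131.7598 intr=0.0000 cont=9.1848 V=9.1848[hold]; j=5 S=178.0178 intr=0.0000 cont=0.0000 V=0.0000[hold]  S*(5)=97.5219
k=4: j=0 S=45.9622 intr=84.7278 cont=84.3436 V=84.7278[EX]; j=1 S=62.0985 intr=68.5915 cont=68.2072 V=68.5915[EX]; j=2 S=83.9000 intr=46.7900 cont=46.4058 V=46.7900[EX]; j=3 S=113.3555 intr=17.3345 cont=21.7785 V=21.7785[hold]; j=4 S=153.1521 intr=0.0000 cont=4.8333 V=4.8333[hold]  S*(4)=83.9000
k=3: j=0 S=53.4246 intr=77.2654 cont=76.8812 V=77.2654[EX]; j=1 S=72.1808 intr=58.5092 cont=58.1250 V=58.5092[EX]; j=2 S=97.5219 intr=33.1681 cont=34.8762 V=34.8762[hold]; j=3 S=131.7598 intr=0.0000 cont=13.7361 V=13.7361[hold]  S*(3)=72.1808
k=2: j=0 S=62.0985 intr=68.5915 cont=68.2072 V=68.5915[EX]; j=1 S=83.9000 intr=46.7900 cont=47.2100 V=47.2100[hold]; j=2 S=113.3555 intr=17.3345 cont=24.8202 V=24.8202[hold]  S*(2)=62.0985
k=1: j=0 S=72.1808 intr=58.5092 cont=58.3227 V=58.5092[EX]; j=1 S=97.5219 intr=33.1681 cont=36.5294 V=36.5294[hold]  S*(1)=72.1808
k=0: j=0 S=83.9000 intr=46.7900 cont=47.9884 V=47.9884[hold]  S*(0)=-

price = 47.9884
boundary = - 72.1808 62.0985 72.1808 83.9000 97.5219 83.9000
tree:
47.9884
58.5092 36.5294
68.5915 47.2100 24.8202
77.2654 58.5092 34.8762 13.7361
84.7278 68.5915 46.7900 21.7785 4.8333
91.1478 77.2654 58.5092 33.1681 9.1848 0.0000
96.6711 84.7278 68.5915 46.7900 17.4540 0.0000 0.0000
101.4229 91.1478 77.2654 58.5092 33.1681 0.0000 0.0000 0.0000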